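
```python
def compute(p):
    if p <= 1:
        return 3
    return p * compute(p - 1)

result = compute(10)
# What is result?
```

compute(10) = 10 * 9 * 8 * 7 * 6 * 5 * 4 * 3 * 2 * 3 = 10886400

Answer: 10886400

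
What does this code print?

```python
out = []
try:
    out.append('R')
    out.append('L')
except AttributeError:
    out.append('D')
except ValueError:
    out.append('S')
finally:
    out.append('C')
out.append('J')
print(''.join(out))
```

Execution trace: 'R' (try body) → 'L' (try body, no exception) → 'C' (finally) → 'J' (after the try/except). Output: RLCJ

Answer: RLCJ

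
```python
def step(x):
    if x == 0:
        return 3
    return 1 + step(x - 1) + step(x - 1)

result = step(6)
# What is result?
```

step(x) = 1 + 2·step(x-1), step(0)=3. Closed form: (3+1)·2^6 - 1 = 255.

Answer: 255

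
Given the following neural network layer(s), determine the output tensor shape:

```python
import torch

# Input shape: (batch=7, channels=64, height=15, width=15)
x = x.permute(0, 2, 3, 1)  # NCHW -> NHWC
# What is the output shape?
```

Input: (7, 64, 15, 15) -> Output: (7, 15, 15, 64)

Answer: (7, 15, 15, 64)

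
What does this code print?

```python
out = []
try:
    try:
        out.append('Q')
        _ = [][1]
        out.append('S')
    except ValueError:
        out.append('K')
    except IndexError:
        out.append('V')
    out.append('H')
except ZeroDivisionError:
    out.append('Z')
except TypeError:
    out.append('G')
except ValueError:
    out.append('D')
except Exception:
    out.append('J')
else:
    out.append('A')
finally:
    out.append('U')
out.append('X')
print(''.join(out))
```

Execution trace: 'Q' (inner try body) → 'V' (inner except IndexError) → 'H' (try body, no exception) → 'A' (else) → 'U' (finally) → 'X' (after the try/except). Output: QVHAUX

Answer: QVHAUX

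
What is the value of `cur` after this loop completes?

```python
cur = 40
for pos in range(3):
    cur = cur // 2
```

Halve 3 times: 40 // 2^3 = 5
`cur` takes the values: 40 → 20 → 10 → 5

Answer: 5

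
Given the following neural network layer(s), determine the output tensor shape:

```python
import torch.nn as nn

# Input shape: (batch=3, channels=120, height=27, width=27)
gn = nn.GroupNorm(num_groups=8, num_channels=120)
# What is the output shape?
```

Input: (3, 120, 27, 27) -> Output: (3, 120, 27, 27)

Answer: (3, 120, 27, 27)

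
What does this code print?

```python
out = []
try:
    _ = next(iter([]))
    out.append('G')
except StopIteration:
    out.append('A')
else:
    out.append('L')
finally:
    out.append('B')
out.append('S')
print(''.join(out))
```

Execution trace: 'A' (except StopIteration) → 'B' (finally) → 'S' (after the try/except). Output: ABS

Answer: ABS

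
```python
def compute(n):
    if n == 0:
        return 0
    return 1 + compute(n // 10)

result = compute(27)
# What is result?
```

Count of digits of 27: 2

Answer: 2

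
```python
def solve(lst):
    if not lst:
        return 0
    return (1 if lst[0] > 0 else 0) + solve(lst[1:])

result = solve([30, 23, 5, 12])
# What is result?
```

Count of positive elements in [30, 23, 5, 12] = 4

Answer: 4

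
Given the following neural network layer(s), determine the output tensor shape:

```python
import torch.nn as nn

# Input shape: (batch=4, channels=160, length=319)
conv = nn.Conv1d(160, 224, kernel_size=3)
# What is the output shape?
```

Input: (4, 160, 319) -> Output: (4, 224, 317)

Answer: (4, 224, 317)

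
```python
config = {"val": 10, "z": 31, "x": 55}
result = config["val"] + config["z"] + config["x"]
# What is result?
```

Trace:
`config = {"val": 10, "z": 31, "x": 55}` → config = {'val': 10, 'z': 31, 'x': 55}
`result = config["val"] + config["z"] + config["x"]` → result = 96
So result = 96

Answer: 96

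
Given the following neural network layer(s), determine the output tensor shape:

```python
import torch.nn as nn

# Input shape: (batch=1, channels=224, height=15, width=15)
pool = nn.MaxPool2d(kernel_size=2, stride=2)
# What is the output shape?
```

Input: (1, 224, 15, 15) -> Output: (1, 224, 7, 7)

Answer: (1, 224, 7, 7)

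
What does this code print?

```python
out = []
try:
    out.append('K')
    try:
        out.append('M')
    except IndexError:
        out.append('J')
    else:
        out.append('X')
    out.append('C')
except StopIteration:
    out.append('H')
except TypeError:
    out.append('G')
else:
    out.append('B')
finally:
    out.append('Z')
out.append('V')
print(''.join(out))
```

Execution trace: 'K' (try body) → 'M' (inner try body, no exception) → 'X' (inner else) → 'C' (try body, no exception) → 'B' (else) → 'Z' (finally) → 'V' (after the try/except). Output: KMXCBZV

Answer: KMXCBZV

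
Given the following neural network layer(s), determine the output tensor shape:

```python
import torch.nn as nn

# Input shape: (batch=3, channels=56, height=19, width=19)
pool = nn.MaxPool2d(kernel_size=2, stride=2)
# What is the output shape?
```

Input: (3, 56, 19, 19) -> Output: (3, 56, 9, 9)

Answer: (3, 56, 9, 9)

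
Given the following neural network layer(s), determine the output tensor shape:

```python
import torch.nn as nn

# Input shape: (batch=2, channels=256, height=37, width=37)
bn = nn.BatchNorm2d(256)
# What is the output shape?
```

Input: (2, 256, 37, 37) -> Output: (2, 256, 37, 37)

Answer: (2, 256, 37, 37)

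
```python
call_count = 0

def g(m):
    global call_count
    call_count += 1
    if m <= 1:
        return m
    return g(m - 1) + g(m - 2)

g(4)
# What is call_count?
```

Calls(m) = 1 + Calls(m-1) + Calls(m-2); Calls(0)=Calls(1)=1. For m=4 this gives 9.

Answer: 9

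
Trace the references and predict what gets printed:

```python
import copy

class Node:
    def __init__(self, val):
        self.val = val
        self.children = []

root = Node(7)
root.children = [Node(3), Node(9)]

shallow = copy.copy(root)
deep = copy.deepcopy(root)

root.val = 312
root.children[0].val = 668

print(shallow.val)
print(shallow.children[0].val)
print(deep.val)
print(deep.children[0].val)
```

Key concept: deep copy with custom objects.
Step by step:
`root = Node(7)` → root = Node(val=7, children=[])
`root.children = [Node(3), Node(9)]` → root = Node(val=7, children=[Node(val=3, children=[]), Node(val=9, children=[])])
`shallow = copy.copy(root)` → shallow = Node(val=7, children=[Node(val=3, children=[]), Node(val=9, children=[])])
`deep = copy.deepcopy(root)` → deep = Node(val=7, children=[Node(val=3, children=[]), Node(val=9, children=[])])
`root.val = 312` → root = Node(val=312, children=[Node(val=3, children=[]), Node(val=9, children=[])])
`root.children[0].val = 668` → root = Node(val=312, children=[Node(val=668, children=[]), Node(val=9, children=[])]); shallow = Node(val=7, children=[Node(val=668, children=[]), Node(val=9, children=[])])
`print(shallow.val)` → prints 7
`print(shallow.children[0].val)` → prints 668
`print(deep.val)` → prints 7
`print(deep.children[0].val)` → prints 3

Answer:
7
668
7
3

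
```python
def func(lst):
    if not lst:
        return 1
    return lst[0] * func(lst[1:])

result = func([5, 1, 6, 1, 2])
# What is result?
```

Product over [5, 1, 6, 1, 2] = 5 * 1 * 6 * 1 * 2 = 60

Answer: 60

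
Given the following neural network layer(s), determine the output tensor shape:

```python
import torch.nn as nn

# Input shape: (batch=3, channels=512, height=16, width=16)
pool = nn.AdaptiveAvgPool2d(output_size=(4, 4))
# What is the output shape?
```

Input: (3, 512, 16, 16) -> Output: (3, 512, 4, 4)

Answer: (3, 512, 4, 4)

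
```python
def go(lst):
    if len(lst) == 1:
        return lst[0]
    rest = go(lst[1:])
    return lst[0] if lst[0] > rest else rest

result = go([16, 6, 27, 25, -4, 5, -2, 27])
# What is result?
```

Recursive max over [16, 6, 27, 25, -4, 5, -2, 27] = 27

Answer: 27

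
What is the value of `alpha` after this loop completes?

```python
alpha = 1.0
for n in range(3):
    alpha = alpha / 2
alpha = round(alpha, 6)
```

Halving LR 3 times: 1 / 2^3
`alpha` takes the values: 1.0 → 0.5 → 0.25 → 0.125

Answer: 0.125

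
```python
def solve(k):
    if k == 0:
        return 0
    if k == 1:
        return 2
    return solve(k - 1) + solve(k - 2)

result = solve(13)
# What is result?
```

Build up from base cases: solve(0)=0, solve(1)=2, solve(2)=2, solve(3)=4, solve(4)=6, solve(5)=10, solve(6)=16, ..., solve(13)=466

Answer: 466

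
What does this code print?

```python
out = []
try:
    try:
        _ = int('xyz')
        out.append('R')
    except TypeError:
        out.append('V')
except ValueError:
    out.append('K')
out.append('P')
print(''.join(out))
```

Execution trace: 'K' (outer except ValueError) → 'P' (after the try/except). Output: KP

Answer: KP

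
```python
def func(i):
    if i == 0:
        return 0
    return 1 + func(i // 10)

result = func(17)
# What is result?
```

Count of digits of 17: 2

Answer: 2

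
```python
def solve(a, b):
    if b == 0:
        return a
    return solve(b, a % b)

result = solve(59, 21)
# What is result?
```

solve(59, 21) -> solve(21, 17) -> solve(17, 4) -> solve(4, 1) -> solve(1, 0) -> 1

Answer: 1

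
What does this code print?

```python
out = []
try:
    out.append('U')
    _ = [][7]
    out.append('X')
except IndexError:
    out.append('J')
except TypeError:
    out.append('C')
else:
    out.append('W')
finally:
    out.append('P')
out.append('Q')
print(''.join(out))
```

Execution trace: 'U' (try body) → 'J' (except IndexError) → 'P' (finally) → 'Q' (after the try/except). Output: UJPQ

Answer: UJPQ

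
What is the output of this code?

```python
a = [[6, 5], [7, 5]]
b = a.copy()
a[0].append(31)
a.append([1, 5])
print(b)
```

Key concept: shallow copy with nested lists.
Step by step:
`a = [[6, 5], [7, 5]]` → a = [[6, 5], [7, 5]]
`b = a.copy()` → b = [[6, 5], [7, 5]]
`a[0].append(31)` → a = [[6, 5, 31], [7, 5]]; b = [[6, 5, 31], [7, 5]]
`a.append([1, 5])` → a = [[6, 5, 31], [7, 5], [1, 5]]
`print(b)` → prints [[6, 5, 31], [7, 5]]

Answer: [[6, 5, 31], [7, 5]]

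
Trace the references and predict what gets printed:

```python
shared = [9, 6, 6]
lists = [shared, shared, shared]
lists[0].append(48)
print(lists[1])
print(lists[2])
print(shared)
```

Key concept: list of same reference.
Step by step:
`shared = [9, 6, 6]` → shared = [9, 6, 6]
`lists = [shared, shared, shared]` → lists = [[9, 6, 6], [9, 6, 6], [9, 6, 6]]
`lists[0].append(48)` → shared = [9, 6, 6, 48]; lists = [[9, 6, 6, 48], [9, 6, 6, 48], [9, 6, 6, 48]]
`print(lists[1])` → prints [9, 6, 6, 48]
`print(lists[2])` → prints [9, 6, 6, 48]
`print(shared)` → prints [9, 6, 6, 48]

Answer:
[9, 6, 6, 48]
[9, 6, 6, 48]
[9, 6, 6, 48]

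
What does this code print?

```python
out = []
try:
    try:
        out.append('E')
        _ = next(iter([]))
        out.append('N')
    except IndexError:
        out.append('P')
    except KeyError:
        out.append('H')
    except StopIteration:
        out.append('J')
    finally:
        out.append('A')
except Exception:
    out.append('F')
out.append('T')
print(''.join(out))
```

Execution trace: 'E' (inner try body) → 'J' (inner except StopIteration) → 'A' (inner finally) → 'T' (after the try/except). Output: EJAT

Answer: EJAT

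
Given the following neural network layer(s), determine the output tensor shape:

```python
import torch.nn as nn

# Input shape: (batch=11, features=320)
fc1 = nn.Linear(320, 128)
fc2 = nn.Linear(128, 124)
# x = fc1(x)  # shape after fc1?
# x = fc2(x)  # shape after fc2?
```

Input: (11, 320) -> after fc1: (11, 128) -> Output: (11, 124)

Answer: (11, 124)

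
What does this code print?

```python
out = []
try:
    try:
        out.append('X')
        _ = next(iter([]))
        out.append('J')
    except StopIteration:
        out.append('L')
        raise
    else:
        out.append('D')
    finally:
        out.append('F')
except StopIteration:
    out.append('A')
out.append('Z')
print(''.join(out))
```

Execution trace: 'X' (inner try body) → 'L' (inner except StopIteration) → 'F' (inner finally) → 'A' (outer except StopIteration) → 'Z' (after the try/except). Output: XLFAZ

Answer: XLFAZ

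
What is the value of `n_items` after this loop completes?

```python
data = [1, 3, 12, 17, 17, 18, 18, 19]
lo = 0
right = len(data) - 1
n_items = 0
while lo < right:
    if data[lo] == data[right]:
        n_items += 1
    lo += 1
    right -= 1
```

Count matching pairs from ends
`n_items` takes the values: 0 → 1

Answer: 1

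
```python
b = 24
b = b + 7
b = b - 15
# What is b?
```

Trace:
`b = 24` → b = 24
`b = b + 7` → b = 31
`b = b - 15` → b = 16
So b = 16

Answer: 16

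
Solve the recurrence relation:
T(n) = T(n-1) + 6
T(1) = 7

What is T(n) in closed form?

Unrolling: T(n) = T(1) + 6·(n-1) = 7 + 6(n-1) = 6n + 1.

Answer: T(n) = 6n + 1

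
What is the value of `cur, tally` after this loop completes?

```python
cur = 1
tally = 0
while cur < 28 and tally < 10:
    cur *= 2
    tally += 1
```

Double until >= 28 or 10 iterations
`cur, tally` takes the values: (1, 0) → (2, 0) → (2, 1) → (4, 1) → (4, 2) → (8, 2) → (8, 3) → (16, 3) → (16, 4) → (32, 4) → (32, 5)

Answer: 32, 5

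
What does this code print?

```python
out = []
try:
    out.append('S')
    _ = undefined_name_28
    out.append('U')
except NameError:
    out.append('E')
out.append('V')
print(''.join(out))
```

Execution trace: 'S' (try body) → 'E' (except NameError) → 'V' (after the try/except). Output: SEV

Answer: SEV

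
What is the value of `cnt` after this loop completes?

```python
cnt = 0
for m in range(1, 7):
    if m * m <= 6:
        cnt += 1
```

Count numbers where m² ≤ 6
`cnt` takes the values: 0 → 1 → 2

Answer: 2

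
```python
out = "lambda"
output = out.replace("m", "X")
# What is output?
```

Trace:
`out = "lambda"` → out = 'lambda'
`output = out.replace("m", "X")` → output = 'laXbda'
So output = 'laXbda'

Answer: 'laXbda'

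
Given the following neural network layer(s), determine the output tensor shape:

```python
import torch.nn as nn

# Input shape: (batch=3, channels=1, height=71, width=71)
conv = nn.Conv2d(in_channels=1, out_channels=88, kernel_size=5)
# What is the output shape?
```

Input: (3, 1, 71, 71) -> Output: (3, 88, 67, 67)

Answer: (3, 88, 67, 67)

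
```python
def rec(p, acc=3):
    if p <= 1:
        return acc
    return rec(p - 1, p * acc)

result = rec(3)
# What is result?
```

Accumulator trace (n, acc): (3, 3) -> (2, 9) -> (1, 18) -> return 18

Answer: 18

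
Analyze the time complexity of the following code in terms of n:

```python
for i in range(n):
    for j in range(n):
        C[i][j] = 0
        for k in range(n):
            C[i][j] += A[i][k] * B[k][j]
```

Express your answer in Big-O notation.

This is Naive matrix multiplication. Time complexity: O(n³).

Answer: O(n³)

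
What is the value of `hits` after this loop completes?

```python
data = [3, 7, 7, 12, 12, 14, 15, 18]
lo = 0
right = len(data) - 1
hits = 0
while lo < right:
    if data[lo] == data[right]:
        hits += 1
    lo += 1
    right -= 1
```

Count matching pairs from ends
`hits` takes the values: 0 → 1

Answer: 1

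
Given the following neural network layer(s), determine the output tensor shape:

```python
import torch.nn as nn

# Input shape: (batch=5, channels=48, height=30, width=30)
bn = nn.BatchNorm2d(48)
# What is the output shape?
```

Input: (5, 48, 30, 30) -> Output: (5, 48, 30, 30)

Answer: (5, 48, 30, 30)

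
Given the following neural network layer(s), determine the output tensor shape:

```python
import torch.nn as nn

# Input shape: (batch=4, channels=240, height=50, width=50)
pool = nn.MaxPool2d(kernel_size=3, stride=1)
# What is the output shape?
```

Input: (4, 240, 50, 50) -> Output: (4, 240, 48, 48)

Answer: (4, 240, 48, 48)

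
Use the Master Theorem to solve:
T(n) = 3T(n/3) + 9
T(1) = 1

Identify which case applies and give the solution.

a=3, b=3, f(n)=9. log_3(3) = 1. Since c=0 < 1, Case 1 applies: T(n) = Θ(n^log_b(a)) = O(n).

Answer: O(n) - Case 1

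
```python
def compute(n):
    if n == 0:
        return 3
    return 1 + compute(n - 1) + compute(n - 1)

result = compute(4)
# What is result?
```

compute(n) = 1 + 2·compute(n-1), compute(0)=3. Closed form: (3+1)·2^4 - 1 = 63.

Answer: 63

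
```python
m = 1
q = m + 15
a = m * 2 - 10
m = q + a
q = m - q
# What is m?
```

Trace:
`m = 1` → m = 1
`q = m + 15` → q = 16
`a = m * 2 - 10` → a = -8
`m = q + a` → m = 8
`q = m - q` → q = -8
So m = 8

Answer: 8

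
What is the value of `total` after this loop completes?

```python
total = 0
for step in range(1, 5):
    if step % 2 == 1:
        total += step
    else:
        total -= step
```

Add odd, subtract even
`total` takes the values: 0 → 1 → -1 → 2 → -2

Answer: -2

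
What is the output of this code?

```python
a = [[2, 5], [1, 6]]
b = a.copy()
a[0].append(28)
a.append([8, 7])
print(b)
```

Key concept: shallow copy with nested lists.
Step by step:
`a = [[2, 5], [1, 6]]` → a = [[2, 5], [1, 6]]
`b = a.copy()` → b = [[2, 5], [1, 6]]
`a[0].append(28)` → a = [[2, 5, 28], [1, 6]]; b = [[2, 5, 28], [1, 6]]
`a.append([8, 7])` → a = [[2, 5, 28], [1, 6], [8, 7]]
`print(b)` → prints [[2, 5, 28], [1, 6]]

Answer: [[2, 5, 28], [1, 6]]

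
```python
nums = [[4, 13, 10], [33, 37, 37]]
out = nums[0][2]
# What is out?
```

Trace:
`nums = [[4, 13, 10], [33, 37, 37]]` → nums = [[4, 13, 10], [33, 37, 37]]
`out = nums[0][2]` → out = 10
So out = 10

Answer: 10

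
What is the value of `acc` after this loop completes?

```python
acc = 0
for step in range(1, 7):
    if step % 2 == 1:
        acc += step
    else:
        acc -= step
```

Add odd, subtract even
`acc` takes the values: 0 → 1 → -1 → 2 → -2 → 3 → -3

Answer: -3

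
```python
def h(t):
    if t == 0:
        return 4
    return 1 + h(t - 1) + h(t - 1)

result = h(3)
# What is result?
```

h(t) = 1 + 2·h(t-1), h(0)=4. Closed form: (4+1)·2^3 - 1 = 39.

Answer: 39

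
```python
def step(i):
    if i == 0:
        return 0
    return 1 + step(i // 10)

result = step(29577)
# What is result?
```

Count of digits of 29577: 5

Answer: 5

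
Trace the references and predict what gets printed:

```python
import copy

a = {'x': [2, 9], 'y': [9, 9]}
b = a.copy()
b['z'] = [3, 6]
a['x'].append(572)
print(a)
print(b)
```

Key concept: shallow copy of dict with mutable values.
Step by step:
`a = {'x': [2, 9], 'y': [9, 9]}` → a = {'x': [2, 9], 'y': [9, 9]}
`b = a.copy()` → b = {'x': [2, 9], 'y': [9, 9]}
`b['z'] = [3, 6]` → b = {'x': [2, 9], 'y': [9, 9], 'z': [3, 6]}
`a['x'].append(572)` → a = {'x': [2, 9, 572], 'y': [9, 9]}; b = {'x': [2, 9, 572], 'y': [9, 9], 'z': [3, 6]}
`print(a)` → prints {'x': [2, 9, 572], 'y': [9, 9]}
`print(b)` → prints {'x': [2, 9, 572], 'y': [9, 9], 'z': [3, 6]}

Answer:
{'x': [2, 9, 572], 'y': [9, 9]}
{'x': [2, 9, 572], 'y': [9, 9], 'z': [3, 6]}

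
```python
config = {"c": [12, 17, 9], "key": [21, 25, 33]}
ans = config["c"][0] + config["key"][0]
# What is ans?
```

Trace:
`config = {"c": [12, 17, 9], "key": [21, 25, 33]}` → config = {'c': [12, 17, 9], 'key': [21, 25, 33]}
`ans = config["c"][0] + config["key"][0]` → ans = 33
So ans = 33

Answer: 33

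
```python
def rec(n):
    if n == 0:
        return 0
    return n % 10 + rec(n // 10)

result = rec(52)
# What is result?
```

Sum of digits of 52: 2 + 5 = 7

Answer: 7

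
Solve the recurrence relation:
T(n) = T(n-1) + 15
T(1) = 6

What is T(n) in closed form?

Unrolling: T(n) = T(1) + 15·(n-1) = 6 + 15(n-1) = 15n - 9.

Answer: T(n) = 15n - 9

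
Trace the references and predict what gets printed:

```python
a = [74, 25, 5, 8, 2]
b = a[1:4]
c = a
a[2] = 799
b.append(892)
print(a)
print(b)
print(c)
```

Key concept: slice vs alias.
Step by step:
`a = [74, 25, 5, 8, 2]` → a = [74, 25, 5, 8, 2]
`b = a[1:4]` → b = [25, 5, 8]
`c = a` → c = [74, 25, 5, 8, 2] (same object as a)
`a[2] = 799` → a = [74, 25, 799, 8, 2] (same object as c); c = [74, 25, 799, 8, 2] (same object as a)
`b.append(892)` → b = [25, 5, 8, 892]
`print(a)` → prints [74, 25, 799, 8, 2]
`print(b)` → prints [25, 5, 8, 892]
`print(c)` → prints [74, 25, 799, 8, 2]

Answer:
[74, 25, 799, 8, 2]
[25, 5, 8, 892]
[74, 25, 799, 8, 2]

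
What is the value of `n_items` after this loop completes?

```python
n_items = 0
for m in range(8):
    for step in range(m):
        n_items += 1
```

Triangle number: 0+1+2+...+7
`n_items` takes the values: 0 → 1 → 2 → 3 → 4 → 5 → 6 → 7 → 8 → 9 → 10 → 11 → 12 → 13 → 14 → 15 → 16 → 17 → 18 → 19 → 20 → 21 → 22 → 23 → 24 → 25 → 26 → 27 → 28

Answer: 28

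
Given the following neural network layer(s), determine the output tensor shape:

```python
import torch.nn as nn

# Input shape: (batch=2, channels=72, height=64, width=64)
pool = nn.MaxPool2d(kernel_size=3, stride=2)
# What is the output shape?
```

Input: (2, 72, 64, 64) -> Output: (2, 72, 31, 31)

Answer: (2, 72, 31, 31)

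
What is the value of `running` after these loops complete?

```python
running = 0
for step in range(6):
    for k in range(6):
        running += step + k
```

Sum of all step+k for step,k in 6x6
`running` takes the values: 0 → 1 → 3 → 6 → 10 → 15 → 16 → 18 → 21 → 25 → 30 → 36 → 38 → 41 → 45 → 50 → 56 → 63 → 66 → 70 → 75 → 81 → 88 → 96 → 100 → 105 → 111 → 118 → 126 → 135 → 140 → 146 → 153 → 161 → 170 → 180

Answer: 180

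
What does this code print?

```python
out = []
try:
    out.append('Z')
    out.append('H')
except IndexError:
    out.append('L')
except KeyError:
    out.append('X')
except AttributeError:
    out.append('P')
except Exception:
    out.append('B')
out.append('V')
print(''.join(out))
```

Execution trace: 'Z' (try body) → 'H' (try body, no exception) → 'V' (after the try/except). Output: ZHV

Answer: ZHV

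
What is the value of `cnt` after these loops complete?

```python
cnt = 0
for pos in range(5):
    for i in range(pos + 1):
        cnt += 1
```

Triangle: 1 + 2 + ... + 5
`cnt` takes the values: 0 → 1 → 2 → 3 → 4 → 5 → 6 → 7 → 8 → 9 → 10 → 11 → 12 → 13 → 14 → 15

Answer: 15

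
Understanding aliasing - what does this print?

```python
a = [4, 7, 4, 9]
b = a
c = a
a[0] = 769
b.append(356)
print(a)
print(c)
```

Key concept: multiple aliases.
Step by step:
`a = [4, 7, 4, 9]` → a = [4, 7, 4, 9]
`b = a` → b = [4, 7, 4, 9] (same object as a)
`c = a` → c = [4, 7, 4, 9] (same object as a, b)
`a[0] = 769` → a = [769, 7, 4, 9] (same object as b, c); b = [769, 7, 4, 9] (same object as a, c); c = [769, 7, 4, 9] (same object as a, b)
`b.append(356)` → a = [769, 7, 4, 9, 356] (same object as b, c); b = [769, 7, 4, 9, 356] (same object as a, c); c = [769, 7, 4, 9, 356] (same object as a, b)
`print(a)` → prints [769, 7, 4, 9, 356]
`print(c)` → prints [769, 7, 4, 9, 356]

Answer:
[769, 7, 4, 9, 356]
[769, 7, 4, 9, 356]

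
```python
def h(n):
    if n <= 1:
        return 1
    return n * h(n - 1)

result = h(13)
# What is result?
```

h(13) = 13 * 12 * 11 * 10 * 9 * 8 * 7 * 6 * 5 * 4 * 3 * 2 * 1 = 6227020800

Answer: 6227020800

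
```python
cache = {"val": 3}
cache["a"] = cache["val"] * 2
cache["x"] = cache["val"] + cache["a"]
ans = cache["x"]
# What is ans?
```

Trace:
`cache = {"val": 3}` → cache = {'val': 3}
`cache["a"] = cache["val"] * 2` → cache = {'val': 3, 'a': 6}
`cache["x"] = cache["val"] + cache["a"]` → cache = {'val': 3, 'a': 6, 'x': 9}
`ans = cache["x"]` → ans = 9
So ans = 9

Answer: 9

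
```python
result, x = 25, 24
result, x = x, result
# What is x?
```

Trace:
`result, x = 25, 24` → result = 25; x = 24
`result, x = x, result` → result = 24; x = 25
So x = 25

Answer: 25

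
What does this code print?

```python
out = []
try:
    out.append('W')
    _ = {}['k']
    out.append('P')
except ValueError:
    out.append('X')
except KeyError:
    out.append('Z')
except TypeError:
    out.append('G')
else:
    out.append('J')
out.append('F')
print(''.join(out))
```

Execution trace: 'W' (try body) → 'Z' (except KeyError) → 'F' (after the try/except). Output: WZF

Answer: WZF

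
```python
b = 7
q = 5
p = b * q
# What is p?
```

Trace:
`b = 7` → b = 7
`q = 5` → q = 5
`p = b * q` → p = 35
So p = 35

Answer: 35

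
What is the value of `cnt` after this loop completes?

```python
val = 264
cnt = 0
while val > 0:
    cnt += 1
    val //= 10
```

Count digits by repeated division by 10
`cnt` takes the values: 0 → 1 → 2 → 3

Answer: 3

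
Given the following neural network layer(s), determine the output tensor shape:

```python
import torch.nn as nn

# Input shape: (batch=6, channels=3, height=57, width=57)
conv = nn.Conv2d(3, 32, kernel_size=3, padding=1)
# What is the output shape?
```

Input: (6, 3, 57, 57) -> Output: (6, 32, 57, 57)

Answer: (6, 32, 57, 57)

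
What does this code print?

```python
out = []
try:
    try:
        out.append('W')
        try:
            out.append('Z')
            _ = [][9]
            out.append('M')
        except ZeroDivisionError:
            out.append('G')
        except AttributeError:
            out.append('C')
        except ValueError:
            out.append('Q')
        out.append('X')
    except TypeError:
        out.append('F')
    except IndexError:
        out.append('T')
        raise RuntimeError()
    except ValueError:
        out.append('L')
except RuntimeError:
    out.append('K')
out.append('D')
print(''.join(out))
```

Execution trace: 'W' (try body) → 'Z' (inner try body) → 'T' (except IndexError) → 'K' (outer except RuntimeError) → 'D' (after the try/except). Output: WZTKD

Answer: WZTKD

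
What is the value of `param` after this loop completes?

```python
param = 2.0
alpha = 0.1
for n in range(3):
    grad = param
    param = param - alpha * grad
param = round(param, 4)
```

Gradient descent: w = 2.0 * (1 - 0.1)^3
`param` takes the values: 2.0 → 1.8 → 1.62 → 1.458

Answer: 1.458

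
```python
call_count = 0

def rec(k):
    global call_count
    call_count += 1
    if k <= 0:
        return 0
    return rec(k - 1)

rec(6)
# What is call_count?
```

Linear recursion stepping by 1: 7 calls from k=6 down to ≤0.

Answer: 7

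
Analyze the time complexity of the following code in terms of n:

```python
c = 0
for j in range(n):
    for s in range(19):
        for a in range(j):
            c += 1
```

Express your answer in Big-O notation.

Each loop level contributes: n × 1 × n. Multiplying the contributions gives O(n^2).

Answer: O(n^2)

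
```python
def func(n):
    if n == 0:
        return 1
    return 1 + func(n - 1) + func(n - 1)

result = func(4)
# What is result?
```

func(n) = 1 + 2·func(n-1), func(0)=1. Closed form: (1+1)·2^4 - 1 = 31.

Answer: 31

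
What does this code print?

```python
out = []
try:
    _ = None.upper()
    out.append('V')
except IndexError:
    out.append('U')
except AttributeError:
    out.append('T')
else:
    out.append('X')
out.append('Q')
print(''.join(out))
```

Execution trace: 'T' (except AttributeError) → 'Q' (after the try/except). Output: TQ

Answer: TQ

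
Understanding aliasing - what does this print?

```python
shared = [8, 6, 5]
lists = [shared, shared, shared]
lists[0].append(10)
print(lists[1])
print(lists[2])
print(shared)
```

Key concept: list of same reference.
Step by step:
`shared = [8, 6, 5]` → shared = [8, 6, 5]
`lists = [shared, shared, shared]` → lists = [[8, 6, 5], [8, 6, 5], [8, 6, 5]]
`lists[0].append(10)` → shared = [8, 6, 5, 10]; lists = [[8, 6, 5, 10], [8, 6, 5, 10], [8, 6, 5, 10]]
`print(lists[1])` → prints [8, 6, 5, 10]
`print(lists[2])` → prints [8, 6, 5, 10]
`print(shared)` → prints [8, 6, 5, 10]

Answer:
[8, 6, 5, 10]
[8, 6, 5, 10]
[8, 6, 5, 10]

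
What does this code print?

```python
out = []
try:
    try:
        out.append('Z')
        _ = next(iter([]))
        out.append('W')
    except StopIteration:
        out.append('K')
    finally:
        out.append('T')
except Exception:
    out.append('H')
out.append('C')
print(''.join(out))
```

Execution trace: 'Z' (inner try body) → 'K' (inner except StopIteration) → 'T' (inner finally) → 'C' (after the try/except). Output: ZKTC

Answer: ZKTC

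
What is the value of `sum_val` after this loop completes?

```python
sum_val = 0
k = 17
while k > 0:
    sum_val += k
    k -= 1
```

Sum 17 down to 1
`sum_val` takes the values: 0 → 17 → 33 → 48 → 62 → 75 → 87 → 98 → 108 → 117 → 125 → 132 → 138 → 143 → 147 → 150 → 152 → 153

Answer: 153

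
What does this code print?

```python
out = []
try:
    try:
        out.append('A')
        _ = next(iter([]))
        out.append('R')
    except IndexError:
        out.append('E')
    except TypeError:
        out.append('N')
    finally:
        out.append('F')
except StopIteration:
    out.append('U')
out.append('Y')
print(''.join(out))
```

Execution trace: 'A' (inner try body) → 'F' (inner finally) → 'U' (outer except StopIteration) → 'Y' (after the try/except). Output: AFUY

Answer: AFUY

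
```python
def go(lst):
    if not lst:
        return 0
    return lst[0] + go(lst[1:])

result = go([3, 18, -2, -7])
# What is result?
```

3 + 18 + (-2) + (-7) + 0 = 12

Answer: 12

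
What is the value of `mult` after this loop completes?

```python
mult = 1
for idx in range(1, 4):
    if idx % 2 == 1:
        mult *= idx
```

Product of odd numbers 1 to 3
`mult` takes the values: 1 → 3

Answer: 3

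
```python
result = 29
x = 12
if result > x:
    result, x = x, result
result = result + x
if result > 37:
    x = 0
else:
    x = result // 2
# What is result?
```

Trace:
`result = 29` → result = 29
`x = 12` → x = 12
`if result > x: ...` → result > x is True → result = 12; x = 29
`result = result + x` → result = 41
`if result > 37: ...` → result > 37 is True → x = 0
So result = 41

Answer: 41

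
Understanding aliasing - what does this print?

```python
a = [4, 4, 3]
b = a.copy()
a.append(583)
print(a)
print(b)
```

Key concept: list.copy() creates independent copy.
Step by step:
`a = [4, 4, 3]` → a = [4, 4, 3]
`b = a.copy()` → b = [4, 4, 3]
`a.append(583)` → a = [4, 4, 3, 583]
`print(a)` → prints [4, 4, 3, 583]
`print(b)` → prints [4, 4, 3]

Answer:
[4, 4, 3, 583]
[4, 4, 3]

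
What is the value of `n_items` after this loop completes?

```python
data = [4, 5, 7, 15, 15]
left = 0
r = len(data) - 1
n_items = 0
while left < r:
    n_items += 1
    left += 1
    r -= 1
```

Iterations until pointers meet (list length 5)
`n_items` takes the values: 0 → 1 → 2

Answer: 2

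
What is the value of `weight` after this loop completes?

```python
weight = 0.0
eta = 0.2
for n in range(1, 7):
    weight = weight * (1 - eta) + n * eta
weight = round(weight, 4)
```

Moving average with lr=0.2
`weight` takes the values: 0.0 → 0.2 → 0.56 → 1.048 → 1.6384 → 2.31072 → 3.048576 → 3.0486

Answer: 3.0486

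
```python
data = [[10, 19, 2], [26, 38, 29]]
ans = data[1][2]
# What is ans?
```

Trace:
`data = [[10, 19, 2], [26, 38, 29]]` → data = [[10, 19, 2], [26, 38, 29]]
`ans = data[1][2]` → ans = 29
So ans = 29

Answer: 29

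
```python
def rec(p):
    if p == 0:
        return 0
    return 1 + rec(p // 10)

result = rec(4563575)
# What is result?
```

Count of digits of 4563575: 7

Answer: 7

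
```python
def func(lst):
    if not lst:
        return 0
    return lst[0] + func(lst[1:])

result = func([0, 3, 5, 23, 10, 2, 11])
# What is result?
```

0 + 3 + 5 + 23 + 10 + 2 + 11 + 0 = 54

Answer: 54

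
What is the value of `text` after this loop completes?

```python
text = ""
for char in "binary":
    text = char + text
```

Reverse 'binary'
`text` takes the values: "" → "b" → "ib" → "nib" → "anib" → "ranib" → "yranib"

Answer: "yranib"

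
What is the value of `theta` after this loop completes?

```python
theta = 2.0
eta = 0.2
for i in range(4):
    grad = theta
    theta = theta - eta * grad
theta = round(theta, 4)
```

Gradient descent: w = 2.0 * (1 - 0.2)^4
`theta` takes the values: 2.0 → 1.6 → 1.28 → 1.024 → 0.8192

Answer: 0.8192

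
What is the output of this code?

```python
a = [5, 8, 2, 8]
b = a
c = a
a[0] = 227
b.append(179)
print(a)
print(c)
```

Key concept: multiple aliases.
Step by step:
`a = [5, 8, 2, 8]` → a = [5, 8, 2, 8]
`b = a` → b = [5, 8, 2, 8] (same object as a)
`c = a` → c = [5, 8, 2, 8] (same object as a, b)
`a[0] = 227` → a = [227, 8, 2, 8] (same object as b, c); b = [227, 8, 2, 8] (same object as a, c); c = [227, 8, 2, 8] (same object as a, b)
`b.append(179)` → a = [227, 8, 2, 8, 179] (same object as b, c); b = [227, 8, 2, 8, 179] (same object as a, c); c = [227, 8, 2, 8, 179] (same object as a, b)
`print(a)` → prints [227, 8, 2, 8, 179]
`print(c)` → prints [227, 8, 2, 8, 179]

Answer:
[227, 8, 2, 8, 179]
[227, 8, 2, 8, 179]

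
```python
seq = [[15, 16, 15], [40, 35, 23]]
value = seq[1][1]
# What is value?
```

Trace:
`seq = [[15, 16, 15], [40, 35, 23]]` → seq = [[15, 16, 15], [40, 35, 23]]
`value = seq[1][1]` → value = 35
So value = 35

Answer: 35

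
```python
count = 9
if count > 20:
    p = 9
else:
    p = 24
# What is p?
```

Trace:
`count = 9` → count = 9
`if count > 20: ...` → count > 20 is False, take else branch → p = 24
So p = 24

Answer: 24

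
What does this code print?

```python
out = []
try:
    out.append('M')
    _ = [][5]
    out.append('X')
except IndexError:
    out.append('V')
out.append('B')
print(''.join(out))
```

Execution trace: 'M' (try body) → 'V' (except IndexError) → 'B' (after the try/except). Output: MVB

Answer: MVB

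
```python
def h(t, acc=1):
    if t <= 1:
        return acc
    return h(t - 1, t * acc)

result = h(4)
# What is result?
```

Accumulator trace (n, acc): (4, 1) -> (3, 4) -> (2, 12) -> (1, 24) -> return 24

Answer: 24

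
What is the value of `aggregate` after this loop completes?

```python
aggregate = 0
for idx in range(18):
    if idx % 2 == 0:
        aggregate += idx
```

Sum of even numbers 0 to 17
`aggregate` takes the values: 0 → 2 → 6 → 12 → 20 → 30 → 42 → 56 → 72

Answer: 72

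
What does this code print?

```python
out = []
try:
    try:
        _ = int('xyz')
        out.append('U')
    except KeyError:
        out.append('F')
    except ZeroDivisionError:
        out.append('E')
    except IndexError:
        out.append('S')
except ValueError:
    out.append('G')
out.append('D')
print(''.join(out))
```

Execution trace: 'G' (outer except ValueError) → 'D' (after the try/except). Output: GD

Answer: GD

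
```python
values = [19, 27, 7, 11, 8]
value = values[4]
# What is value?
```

Trace:
`values = [19, 27, 7, 11, 8]` → values = [19, 27, 7, 11, 8]
`value = values[4]` → value = 8
So value = 8

Answer: 8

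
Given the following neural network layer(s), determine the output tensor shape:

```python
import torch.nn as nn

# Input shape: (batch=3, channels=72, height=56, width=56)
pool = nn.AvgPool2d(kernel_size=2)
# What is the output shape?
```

Input: (3, 72, 56, 56) -> Output: (3, 72, 28, 28)

Answer: (3, 72, 28, 28)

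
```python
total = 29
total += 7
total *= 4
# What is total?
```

Trace:
`total = 29` → total = 29
`total += 7` → total = 36
`total *= 4` → total = 144
So total = 144

Answer: 144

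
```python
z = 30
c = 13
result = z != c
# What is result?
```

Trace:
`z = 30` → z = 30
`c = 13` → c = 13
`result = z != c` → result = True
So result = True

Answer: True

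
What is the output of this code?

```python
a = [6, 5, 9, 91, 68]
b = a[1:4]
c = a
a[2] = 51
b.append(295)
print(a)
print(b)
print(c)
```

Key concept: slice vs alias.
Step by step:
`a = [6, 5, 9, 91, 68]` → a = [6, 5, 9, 91, 68]
`b = a[1:4]` → b = [5, 9, 91]
`c = a` → c = [6, 5, 9, 91, 68] (same object as a)
`a[2] = 51` → a = [6, 5, 51, 91, 68] (same object as c); c = [6, 5, 51, 91, 68] (same object as a)
`b.append(295)` → b = [5, 9, 91, 295]
`print(a)` → prints [6, 5, 51, 91, 68]
`print(b)` → prints [5, 9, 91, 295]
`print(c)` → prints [6, 5, 51, 91, 68]

Answer:
[6, 5, 51, 91, 68]
[5, 9, 91, 295]
[6, 5, 51, 91, 68]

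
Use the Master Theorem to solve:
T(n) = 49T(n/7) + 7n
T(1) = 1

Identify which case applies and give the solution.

a=49, b=7, f(n)=7n. log_7(49) = 2. Since c=1 < 2, Case 1 applies: T(n) = Θ(n^log_b(a)) = O(n^2).

Answer: O(n^2) - Case 1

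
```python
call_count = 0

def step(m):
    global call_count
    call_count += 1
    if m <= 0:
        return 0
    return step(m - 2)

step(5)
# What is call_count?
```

Linear recursion stepping by 2: 4 calls from m=5 down to ≤0.

Answer: 4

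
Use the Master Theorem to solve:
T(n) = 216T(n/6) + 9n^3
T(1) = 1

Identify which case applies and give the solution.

a=216, b=6, f(n)=9n^3. log_6(216) = 3. Since c=3 = 3, Case 2 applies: T(n) = Θ(n^log_b(a) · log n) = O(n^3 log n).

Answer: O(n^3 log n) - Case 2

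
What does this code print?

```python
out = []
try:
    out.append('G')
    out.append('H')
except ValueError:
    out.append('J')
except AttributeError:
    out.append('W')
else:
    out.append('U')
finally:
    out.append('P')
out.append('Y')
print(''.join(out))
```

Execution trace: 'G' (try body) → 'H' (try body, no exception) → 'U' (else) → 'P' (finally) → 'Y' (after the try/except). Output: GHUPY

Answer: GHUPY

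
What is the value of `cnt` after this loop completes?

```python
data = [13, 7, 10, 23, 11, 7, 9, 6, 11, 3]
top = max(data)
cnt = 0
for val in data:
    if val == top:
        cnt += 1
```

Count of max value 23 in [13, 7, 10, 23, 11, 7, 9, 6, 11, 3]
`cnt` takes the values: 0 → 1

Answer: 1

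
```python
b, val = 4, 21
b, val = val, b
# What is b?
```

Trace:
`b, val = 4, 21` → b = 4; val = 21
`b, val = val, b` → b = 21; val = 4
So b = 21

Answer: 21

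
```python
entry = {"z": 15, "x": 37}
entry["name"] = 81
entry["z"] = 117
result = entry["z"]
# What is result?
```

Trace:
`entry = {"z": 15, "x": 37}` → entry = {'z': 15, 'x': 37}
`entry["name"] = 81` → entry = {'z': 15, 'x': 37, 'name': 81}
`entry["z"] = 117` → entry = {'z': 117, 'x': 37, 'name': 81}
`result = entry["z"]` → result = 117
So result = 117

Answer: 117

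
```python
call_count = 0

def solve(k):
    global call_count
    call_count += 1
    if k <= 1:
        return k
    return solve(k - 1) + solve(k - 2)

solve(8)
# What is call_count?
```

Calls(k) = 1 + Calls(k-1) + Calls(k-2); Calls(0)=Calls(1)=1. For k=8 this gives 67.

Answer: 67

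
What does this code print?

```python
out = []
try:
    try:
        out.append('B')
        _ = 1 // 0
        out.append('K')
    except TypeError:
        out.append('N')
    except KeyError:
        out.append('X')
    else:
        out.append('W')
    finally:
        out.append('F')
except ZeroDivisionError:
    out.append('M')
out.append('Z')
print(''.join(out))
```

Execution trace: 'B' (try body) → 'F' (finally) → 'M' (outer except ZeroDivisionError) → 'Z' (after the try/except). Output: BFMZ

Answer: BFMZ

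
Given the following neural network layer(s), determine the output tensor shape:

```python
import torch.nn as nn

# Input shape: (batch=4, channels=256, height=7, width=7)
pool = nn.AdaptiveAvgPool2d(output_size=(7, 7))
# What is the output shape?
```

Input: (4, 256, 7, 7) -> Output: (4, 256, 7, 7)

Answer: (4, 256, 7, 7)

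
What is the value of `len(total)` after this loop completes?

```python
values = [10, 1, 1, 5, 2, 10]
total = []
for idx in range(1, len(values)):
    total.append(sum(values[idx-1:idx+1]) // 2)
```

Number of 2-element averages
`total` takes the values: [] → [5] → [5, 1] → [5, 1, 3] → [5, 1, 3, 3] → [5, 1, 3, 3, 6]
So `len(total)` = 5

Answer: 5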